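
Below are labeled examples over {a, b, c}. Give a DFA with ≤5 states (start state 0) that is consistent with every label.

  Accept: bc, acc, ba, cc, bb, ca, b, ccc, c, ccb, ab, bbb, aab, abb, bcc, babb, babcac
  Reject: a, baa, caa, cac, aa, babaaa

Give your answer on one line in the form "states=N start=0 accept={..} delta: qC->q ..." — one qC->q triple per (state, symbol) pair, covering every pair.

states=3 start=0 accept={1,2} delta: 0a->0 0b->1 0c->1 1a->2 1b->1 1c->1 2a->0 2b->2 2c->0

State merging on the prefix tree: take the shortest (then alphabetical) example prefix whose next move is undefined and point that move at state 0, else 1, else 2, ...; a target is out if some Accept/Reject pair would then sit in one state with the same input left (inseparable). If every existing state is out, open a new one.
a: 0a undefined. 0a->0: ok.
b: 0b undefined. 0b->0: no, ba/a meet in 0. Open state 1: 0b->1.
c: 0c undefined. 0c->0: no, acc/a meet in 0. 0c->1: ok.
ba: 1a undefined. 1a->0: no, ba/a meet in 0. 1a->1: no, bc/cac meet in 1 with "c" left. Open state 2: 1a->2.
bb: 1b undefined. 1b->0: no, bb/a meet in 0. 1b->1: ok.
bc: 1c undefined. 1c->0: no, bc/a meet in 0. 1c->1: ok.
baa: 2a undefined. 2a->0: ok.
bab: 2b undefined. 2b->0: no, babcac/cac meet in 2 with "c" left. 2b->1: no, babcac/cac meet in 2 with "c" left. 2b->2: ok.
cac: 2c undefined. 2c->0: ok.
All examples now run through 3 states with every (state, symbol) defined. Accept strings end in {1,2}, Reject strings end in {0}; accept={1,2}.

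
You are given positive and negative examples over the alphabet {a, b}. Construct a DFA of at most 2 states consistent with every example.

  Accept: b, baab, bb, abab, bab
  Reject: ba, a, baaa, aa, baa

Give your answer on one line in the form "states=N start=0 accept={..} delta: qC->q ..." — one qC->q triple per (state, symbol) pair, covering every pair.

State merging on the prefix tree: take the shortest (then alphabetical) example prefix whose next move is undefined and point that move at state 0, else 1, else 2, ...; a target is out if some Accept/Reject pair would then sit in one state with the same input left (inseparable). If every existing state is out, open a new one.
a: 0a undefined. 0a->0: ok.
b: 0b undefined. 0b->0: no, b/ba meet in 0. Open state 1: 0b->1.
ba: 1a undefined. 1a->0: ok.
bb: 1b undefined. 1b->0: no, bb/ba meet in 0. 1b->1: ok.
All examples now run through 2 states with every (state, symbol) defined. Accept strings end in {1}, Reject strings end in {0}; accept={1}.

states=2 start=0 accept={1} delta: 0a->0 0b->1 1a->0 1b->1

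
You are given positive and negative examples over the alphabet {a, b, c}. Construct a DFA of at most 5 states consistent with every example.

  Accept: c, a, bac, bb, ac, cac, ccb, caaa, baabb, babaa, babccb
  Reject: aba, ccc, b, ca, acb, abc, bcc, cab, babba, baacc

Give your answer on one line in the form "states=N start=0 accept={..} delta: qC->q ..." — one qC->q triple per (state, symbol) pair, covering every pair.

Fold the examples into a partial DFA from state 0: repeatedly fix the first undefined (state, symbol) met by the shortest-then-alphabetical prefix, trying targets in increasing order and rejecting any under which an Accept and a Reject string meet in one state with the same remainder; add a state when all current targets are rejected. Accepting states are where Accept strings end.
a: 0a undefined. 0a->0: ok.
b: 0b undefined. 0b->0: no, c/abc meet in 0 with "c" left. Open state 1: 0b->1.
c: 0c undefined. 0c->0: no, c/ccc meet in 0. 0c->1: no, c/b meet in 1. Open state 2: 0c->2.
ba: 1a undefined. 1a->0: no, a/aba meet in 0. 1a->1: no, bac/abc meet in 1 with "c" left. 1a->2: no, c/aba meet in 2. Open state 3: 1a->3.
bb: 1b undefined. 1b->0: ok.
bc: 1c undefined. 1c->0: no, c/bcc meet in 2. 1c->1: ok.
ca: 2a undefined. 2a->0: no, a/ca meet in 0. 2a->1: no, a/cab meet in 0. 2a->2: no, c/ca meet in 2. 2a->3: ok.
cc: 2c undefined. 2c->0: no, c/ccc meet in 2. 2c->1: ok.
acb: 2b undefined. 2b->0: no, a/acb meet in 0. 2b->1: ok.
baa: 3a undefined. 3a->0: ok.
bab: 3b undefined. 3b->0: no, a/cab meet in 0. 3b->1: no, a/babba meet in 0. 3b->2: no, c/cab meet in 2. 3b->3: no, a/babba meet in 0. Open state 4: 3b->4.
bac: 3c undefined. 3c->0: ok.
baba: 4a undefined. 4a->0: ok.
babb: 4b undefined. 4b->0: no, a/babba meet in 0. 4b->1: ok.
babc: 4c undefined. 4c->0: no, babccb/ccc meet in 1. 4c->1: ok.
All examples now run through 5 states with every (state, symbol) defined. Accept strings end in {0,2}, Reject strings end in {1,3,4}; accept={0,2}.

states=5 start=0 accept={0,2} delta: 0a->0 0b->1 0c->2 1a->3 1b->0 1c->1 2a->3 2b->1 2c->1 3a->0 3b->4 3c->0 4a->0 4b->1 4c->1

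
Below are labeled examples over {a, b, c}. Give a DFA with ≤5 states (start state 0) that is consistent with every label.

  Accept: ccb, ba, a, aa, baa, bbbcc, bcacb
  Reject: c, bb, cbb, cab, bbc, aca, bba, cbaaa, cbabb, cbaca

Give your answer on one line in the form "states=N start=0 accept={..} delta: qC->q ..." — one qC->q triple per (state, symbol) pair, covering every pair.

states=5 start=0 accept={0,3} delta: 0a->0 0b->1 0c->2 1a->0 1b->2 1c->0 2a->1 2b->3 2c->2 3a->4 3b->1 3c->1 4a->2 4b->0 4c->2

Grow the machine one transition at a time. Run the examples from 0; the earliest place one falls off (shortest prefix, ties alphabetical) gets sent to the lowest-numbered state that keeps every Accept/Reject pair distinguishable — a pair clashes when both reach the same state with identical unread suffix — and to a fresh state only if none does.
a: 0a undefined. 0a->0: ok.
b: 0b undefined. 0b->0: no, ba/bb meet in 0. Open state 1: 0b->1.
c: 0c undefined. 0c->0: no, ccb/cab meet in 1. 0c->1: no, ba/aca meet in 1 with "a" left. Open state 2: 0c->2.
ba: 1a undefined. 1a->0: ok.
bb: 1b undefined. 1b->0: no, ba/bb meet in 0. 1b->1: no, ba/bba meet in 0. 1b->2: ok.
bc: 1c undefined. 1c->0: ok.
ca: 2a undefined. 2a->0: no, ba/aca meet in 0. 2a->1: ok.
cb: 2b undefined. 2b->0: no, ba/cbaaa meet in 0. 2b->1: no, ba/cbaaa meet in 0. 2b->2: no, ba/cbaaa meet in 0. Open state 3: 2b->3.
cc: 2c undefined. 2c->0: no, ccb/aca meet in 1. 2c->1: no, ccb/c meet in 2. 2c->2: ok.
cba: 3a undefined. 3a->0: no, ba/cbaaa meet in 0. 3a->1: no, ccb/cbabb meet in 3. 3a->2: no, ba/cbaaa meet in 0. 3a->3: no, ccb/cbaaa meet in 3. Open state 4: 3a->4.
cbb: 3b undefined. 3b->0: no, ba/cbb meet in 0. 3b->1: ok.
bbbc: 3c undefined. 3c->0: no, bbbcc/c meet in 2. 3c->1: ok.
cbaa: 4a undefined. 4a->0: no, ba/cbaaa meet in 0. 4a->1: no, ba/cbaaa meet in 0. 4a->2: ok.
cbab: 4b undefined. 4b->0: ok.
cbac: 4c undefined. 4c->0: no, ba/cbaca meet in 0. 4c->1: no, ba/cbaca meet in 0. 4c->2: ok.
All examples now run through 5 states with every (state, symbol) defined. Accept strings end in {0,3}, Reject strings end in {1,2}; accept={0,3}.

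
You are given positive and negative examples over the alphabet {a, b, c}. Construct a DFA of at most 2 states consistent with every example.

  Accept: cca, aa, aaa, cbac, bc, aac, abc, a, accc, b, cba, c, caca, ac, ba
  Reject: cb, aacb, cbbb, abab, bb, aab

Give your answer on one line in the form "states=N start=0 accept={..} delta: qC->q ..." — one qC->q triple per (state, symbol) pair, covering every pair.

states=2 start=0 accept={1} delta: 0a->1 0b->1 0c->1 1a->1 1b->0 1c->1

Grow the machine one transition at a time. Run the examples from 0; the earliest place one falls off (shortest prefix, ties alphabetical) gets sent to the lowest-numbered state that keeps every Accept/Reject pair distinguishable — a pair clashes when both reach the same state with identical unread suffix — and to a fresh state only if none does.
a: 0a undefined. 0a->0: no, b/aab meet in 0 with "b" left. Open state 1: 0a->1.
b: 0b undefined. 0b->0: no, b/bb meet in 0. 0b->1: ok.
c: 0c undefined. 0c->0: no, cca/cb meet in 1. 0c->1: ok.
aa: 1a undefined. 1a->0: no, aaa/aab meet in 1. 1a->1: ok.
ab: 1b undefined. 1b->0: ok.
ac: 1c undefined. 1c->0: no, cca/aacb meet in 1. 1c->1: ok.
All examples now run through 2 states with every (state, symbol) defined. Accept strings end in {1}, Reject strings end in {0}; accept={1}.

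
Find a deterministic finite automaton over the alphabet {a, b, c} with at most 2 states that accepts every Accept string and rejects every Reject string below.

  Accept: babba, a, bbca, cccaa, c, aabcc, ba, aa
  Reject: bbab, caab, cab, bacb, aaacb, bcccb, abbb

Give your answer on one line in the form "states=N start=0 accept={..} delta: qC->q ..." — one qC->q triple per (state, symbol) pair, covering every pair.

Grow the machine one transition at a time. Run the examples from 0; the earliest place one falls off (shortest prefix, ties alphabetical) gets sent to the lowest-numbered state that keeps every Accept/Reject pair distinguishable — a pair clashes when both reach the same state with identical unread suffix — and to a fresh state only if none does.
a: 0a undefined. 0a->0: ok.
b: 0b undefined. 0b->0: no, babba/bbab meet in 0. Open state 1: 0b->1.
c: 0c undefined. 0c->0: ok.
ba: 1a undefined. 1a->0: ok.
bb: 1b undefined. 1b->0: ok.
bc: 1c undefined. 1c->0: ok.
All examples now run through 2 states with every (state, symbol) defined. Accept strings end in {0}, Reject strings end in {1}; accept={0}.

states=2 start=0 accept={0} delta: 0a->0 0b->1 0c->0 1a->0 1b->0 1c->0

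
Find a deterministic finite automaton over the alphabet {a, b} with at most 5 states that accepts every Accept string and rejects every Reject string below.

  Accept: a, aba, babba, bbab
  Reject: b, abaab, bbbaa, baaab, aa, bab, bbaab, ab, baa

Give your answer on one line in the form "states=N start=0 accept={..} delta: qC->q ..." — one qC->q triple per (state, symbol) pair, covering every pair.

states=4 start=0 accept={1,3} delta: 0a->1 0b->2 1a->0 1b->0 2a->1 2b->3 3a->2 3b->0

State merging on the prefix tree: take the shortest (then alphabetical) example prefix whose next move is undefined and point that move at state 0, else 1, else 2, ...; a target is out if some Accept/Reject pair would then sit in one state with the same input left (inseparable). If every existing state is out, open a new one.
a: 0a undefined. 0a->0: no, a/aa meet in 0. Open state 1: 0a->1.
b: 0b undefined. 0b->0: no, bbab/bab meet in 1 with "b" left. 0b->1: no, a/b meet in 1. Open state 2: 0b->2.
aa: 1a undefined. 1a->0: ok.
ab: 1b undefined. 1b->0: ok.
ba: 2a undefined. 2a->0: no, a/baa meet in 1. 2a->1: ok.
bb: 2b undefined. 2b->0: no, bbab/bbbaa meet in 0. 2b->1: no, bbab/b meet in 2. 2b->2: no, bbab/bbbaa meet in 0. Open state 3: 2b->3.
bba: 3a undefined. 3a->0: no, bbab/b meet in 2. 3a->1: no, bbab/baaab meet in 0. 3a->2: ok.
bbb: 3b undefined. 3b->0: ok.
All examples now run through 4 states with every (state, symbol) defined. Accept strings end in {1,3}, Reject strings end in {0,2}; accept={1,3}.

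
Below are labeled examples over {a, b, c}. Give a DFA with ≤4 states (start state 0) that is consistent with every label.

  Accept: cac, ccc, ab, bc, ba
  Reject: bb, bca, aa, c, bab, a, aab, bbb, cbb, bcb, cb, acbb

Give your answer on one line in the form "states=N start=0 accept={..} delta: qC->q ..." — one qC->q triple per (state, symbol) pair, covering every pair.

Fold the examples into a partial DFA from state 0: repeatedly fix the first undefined (state, symbol) met by the shortest-then-alphabetical prefix, trying targets in increasing order and rejecting any under which an Accept and a Reject string meet in one state with the same remainder; add a state when all current targets are rejected. Accepting states are where Accept strings end.
a: 0a undefined. 0a->0: no, ab/aab meet in 0 with "b" left. Open state 1: 0a->1.
b: 0b undefined. 0b->0: no, ab/bab meet in 1 with "b" left. 0b->1: no, ab/bb meet in 1 with "b" left. Open state 2: 0b->2.
c: 0c undefined. 0c->0: no, ccc/c meet in 0. 0c->1: no, ab/cb meet in 1 with "b" left. 0c->2: ok.
aa: 1a undefined. 1a->0: ok.
ab: 1b undefined. 1b->0: no, ab/aa meet in 0. 1b->1: no, ab/a meet in 1. 1b->2: no, ab/c meet in 2. Open state 3: 1b->3.
ac: 1c undefined. 1c->0: ok.
ba: 2a undefined. 2a->0: no, cac/c meet in 2. 2a->1: no, cac/aa meet in 0. 2a->2: no, ba/c meet in 2. 2a->3: ok.
bb: 2b undefined. 2b->0: ok.
bc: 2c undefined. 2c->0: no, ccc/c meet in 2. 2c->1: no, ccc/bb meet in 0. 2c->2: no, ccc/c meet in 2. 2c->3: ok.
bab: 3b undefined. 3b->0: ok.
bca: 3a undefined. 3a->0: ok.
cac: 3c undefined. 3c->0: no, cac/bb meet in 0. 3c->1: no, cac/a meet in 1. 3c->2: no, cac/c meet in 2. 3c->3: ok.
All examples now run through 4 states with every (state, symbol) defined. Accept strings end in {3}, Reject strings end in {0,1,2}; accept={3}.

states=4 start=0 accept={3} delta: 0a->1 0b->2 0c->2 1a->0 1b->3 1c->0 2a->3 2b->0 2c->3 3a->0 3b->0 3c->3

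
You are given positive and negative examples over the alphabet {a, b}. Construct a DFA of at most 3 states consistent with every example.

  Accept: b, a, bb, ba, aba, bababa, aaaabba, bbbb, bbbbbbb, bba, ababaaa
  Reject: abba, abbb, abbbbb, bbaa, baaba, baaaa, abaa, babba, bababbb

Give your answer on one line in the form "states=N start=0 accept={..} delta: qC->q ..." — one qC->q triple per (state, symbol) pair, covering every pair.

Fold the examples into a partial DFA from state 0: repeatedly fix the first undefined (state, symbol) met by the shortest-then-alphabetical prefix, trying targets in increasing order and rejecting any under which an Accept and a Reject string meet in one state with the same remainder; add a state when all current targets are rejected. Accepting states are where Accept strings end.
a: 0a undefined. 0a->0: no, aaaabba/abba meet in 0 with "bba" left. Open state 1: 0a->1.
b: 0b undefined. 0b->0: ok.
aa: 1a undefined. 1a->0: no, b/bbaa meet in 0. 1a->1: no, a/bbaa meet in 1. Open state 2: 1a->2.
ab: 1b undefined. 1b->0: no, b/abbb meet in 0. 1b->1: no, a/abbb meet in 1. 1b->2: ok.
aaa: 2a undefined. 2a->0: no, b/bababbb meet in 0. 2a->1: ok.
abb: 2b undefined. 2b->0: no, b/abbb meet in 0. 2b->1: ok.
All examples now run through 3 states with every (state, symbol) defined. Accept strings end in {0,1}, Reject strings end in {2}; accept={0,1}.

states=3 start=0 accept={0,1} delta: 0a->1 0b->0 1a->2 1b->2 2a->1 2b->1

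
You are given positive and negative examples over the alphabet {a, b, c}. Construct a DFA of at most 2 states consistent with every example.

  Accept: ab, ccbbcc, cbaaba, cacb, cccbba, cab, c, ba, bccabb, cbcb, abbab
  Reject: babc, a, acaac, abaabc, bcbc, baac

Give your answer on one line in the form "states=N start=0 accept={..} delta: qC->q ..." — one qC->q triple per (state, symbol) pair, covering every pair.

Fold the examples into a partial DFA from state 0: repeatedly fix the first undefined (state, symbol) met by the shortest-then-alphabetical prefix, trying targets in increasing order and rejecting any under which an Accept and a Reject string meet in one state with the same remainder; add a state when all current targets are rejected. Accepting states are where Accept strings end.
a: 0a undefined. 0a->0: ok.
b: 0b undefined. 0b->0: no, ab/a meet in 0. Open state 1: 0b->1.
c: 0c undefined. 0c->0: no, c/a meet in 0. 0c->1: ok.
ba: 1a undefined. 1a->0: no, ab/acaac meet in 1. 1a->1: ok.
bc: 1c undefined. 1c->0: ok.
cb: 1b undefined. 1b->0: no, ab/babc meet in 1. 1b->1: ok.
All examples now run through 2 states with every (state, symbol) defined. Accept strings end in {1}, Reject strings end in {0}; accept={1}.

states=2 start=0 accept={1} delta: 0a->0 0b->1 0c->1 1a->1 1b->1 1c->0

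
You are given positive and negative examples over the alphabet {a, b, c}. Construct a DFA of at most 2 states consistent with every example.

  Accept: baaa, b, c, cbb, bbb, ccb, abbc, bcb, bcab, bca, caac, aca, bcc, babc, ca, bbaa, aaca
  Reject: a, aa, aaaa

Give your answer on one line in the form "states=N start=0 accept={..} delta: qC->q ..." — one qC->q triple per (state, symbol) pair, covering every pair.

State merging on the prefix tree: take the shortest (then alphabetical) example prefix whose next move is undefined and point that move at state 0, else 1, else 2, ...; a target is out if some Accept/Reject pair would then sit in one state with the same input left (inseparable). If every existing state is out, open a new one.
a: 0a undefined. 0a->0: ok.
b: 0b undefined. 0b->0: no, baaa/a meet in 0. Open state 1: 0b->1.
c: 0c undefined. 0c->0: no, c/a meet in 0. 0c->1: ok.
ba: 1a undefined. 1a->0: no, baaa/a meet in 0. 1a->1: ok.
bb: 1b undefined. 1b->0: no, bbaa/a meet in 0. 1b->1: ok.
bc: 1c undefined. 1c->0: no, abbc/a meet in 0. 1c->1: ok.
All examples now run through 2 states with every (state, symbol) defined. Accept strings end in {1}, Reject strings end in {0}; accept={1}.

states=2 start=0 accept={1} delta: 0a->0 0b->1 0c->1 1a->1 1b->1 1c->1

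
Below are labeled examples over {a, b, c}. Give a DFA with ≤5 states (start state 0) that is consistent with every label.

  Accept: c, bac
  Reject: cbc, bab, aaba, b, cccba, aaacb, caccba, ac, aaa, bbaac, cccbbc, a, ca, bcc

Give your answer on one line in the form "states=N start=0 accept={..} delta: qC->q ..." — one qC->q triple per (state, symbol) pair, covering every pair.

states=3 start=0 accept={0} delta: 0a->1 0b->1 0c->0 1a->2 1b->1 1c->1 2a->1 2b->1 2c->0

State merging on the prefix tree: take the shortest (then alphabetical) example prefix whose next move is undefined and point that move at state 0, else 1, else 2, ...; a target is out if some Accept/Reject pair would then sit in one state with the same input left (inseparable). If every existing state is out, open a new one.
a: 0a undefined. 0a->0: no, c/ac meet in 0 with "c" left. Open state 1: 0a->1.
b: 0b undefined. 0b->0: no, bac/ac meet in 1 with "c" left. 0b->1: ok.
c: 0c undefined. 0c->0: ok.
aa: 1a undefined. 1a->0: no, c/aaba meet in 0. 1a->1: no, bac/cbc meet in 1 with "c" left. Open state 2: 1a->2.
ac: 1c undefined. 1c->0: no, c/cbc meet in 0. 1c->1: ok.
bb: 1b undefined. 1b->0: no, c/cccbbc meet in 0. 1b->1: ok.
aaa: 2a undefined. 2a->0: no, c/aaa meet in 0. 2a->1: ok.
aab: 2b undefined. 2b->0: no, c/bab meet in 0. 2b->1: ok.
bac: 2c undefined. 2c->0: ok.
All examples now run through 3 states with every (state, symbol) defined. Accept strings end in {0}, Reject strings end in {1,2}; accept={0}.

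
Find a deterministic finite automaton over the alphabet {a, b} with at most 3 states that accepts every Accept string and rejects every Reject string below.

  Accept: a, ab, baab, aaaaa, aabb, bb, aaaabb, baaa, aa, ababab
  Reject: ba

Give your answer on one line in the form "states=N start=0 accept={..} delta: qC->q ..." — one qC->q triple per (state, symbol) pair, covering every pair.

states=3 start=0 accept={0,1} delta: 0a->0 0b->1 1a->2 1b->0 2a->0 2b->0

Fold the examples into a partial DFA from state 0: repeatedly fix the first undefined (state, symbol) met by the shortest-then-alphabetical prefix, trying targets in increasing order and rejecting any under which an Accept and a Reject string meet in one state with the same remainder; add a state when all current targets are rejected. Accepting states are where Accept strings end.
a: 0a undefined. 0a->0: ok.
b: 0b undefined. 0b->0: no, a/ba meet in 0. Open state 1: 0b->1.
ba: 1a undefined. 1a->0: no, a/ba meet in 0. 1a->1: no, ab/ba meet in 1. Open state 2: 1a->2.
bb: 1b undefined. 1b->0: ok.
baa: 2a undefined. 2a->0: ok.
abab: 2b undefined. 2b->0: ok.
All examples now run through 3 states with every (state, symbol) defined. Accept strings end in {0,1}, Reject strings end in {2}; accept={0,1}.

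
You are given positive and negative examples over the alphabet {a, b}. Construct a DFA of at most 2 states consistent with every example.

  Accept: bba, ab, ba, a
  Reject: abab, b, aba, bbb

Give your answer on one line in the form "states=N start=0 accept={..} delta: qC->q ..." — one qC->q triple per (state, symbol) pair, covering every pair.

State merging on the prefix tree: take the shortest (then alphabetical) example prefix whose next move is undefined and point that move at state 0, else 1, else 2, ...; a target is out if some Accept/Reject pair would then sit in one state with the same input left (inseparable). If every existing state is out, open a new one.
a: 0a undefined. 0a->0: no, ab/b meet in 0 with "b" left. Open state 1: 0a->1.
b: 0b undefined. 0b->0: ok.
ab: 1b undefined. 1b->0: no, bba/aba meet in 1. 1b->1: ok.
aba: 1a undefined. 1a->0: ok.
All examples now run through 2 states with every (state, symbol) defined. Accept strings end in {1}, Reject strings end in {0}; accept={1}.

states=2 start=0 accept={1} delta: 0a->1 0b->0 1a->0 1b->1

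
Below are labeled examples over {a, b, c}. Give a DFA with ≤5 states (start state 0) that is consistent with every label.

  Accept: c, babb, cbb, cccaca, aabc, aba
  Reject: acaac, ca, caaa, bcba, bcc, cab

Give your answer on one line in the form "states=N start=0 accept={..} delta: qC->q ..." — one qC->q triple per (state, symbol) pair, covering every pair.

State merging on the prefix tree: take the shortest (then alphabetical) example prefix whose next move is undefined and point that move at state 0, else 1, else 2, ...; a target is out if some Accept/Reject pair would then sit in one state with the same input left (inseparable). If every existing state is out, open a new one.
a: 0a undefined. 0a->0: ok.
b: 0b undefined. 0b->0: ok.
c: 0c undefined. 0c->0: no, c/acaac meet in 0. Open state 1: 0c->1.
ca: 1a undefined. 1a->0: no, c/acaac meet in 1. 1a->1: no, c/ca meet in 1. Open state 2: 1a->2.
cb: 1b undefined. 1b->0: no, babb/bcba meet in 0. 1b->1: ok.
cc: 1c undefined. 1c->0: no, babb/bcc meet in 0. 1c->1: no, c/bcc meet in 1. 1c->2: ok.
caa: 2a undefined. 2a->0: no, c/acaac meet in 1. 2a->1: ok.
cab: 2b undefined. 2b->0: no, babb/cab meet in 0. 2b->1: no, c/cab meet in 1. 2b->2: ok.
ccc: 2c undefined. 2c->0: no, cccaca/acaac meet in 2. 2c->1: no, cccaca/acaac meet in 2. 2c->2: ok.
All examples now run through 3 states with every (state, symbol) defined. Accept strings end in {0,1}, Reject strings end in {2}; accept={0,1}.

states=3 start=0 accept={0,1} delta: 0a->0 0b->0 0c->1 1a->2 1b->1 1c->2 2a->1 2b->2 2c->2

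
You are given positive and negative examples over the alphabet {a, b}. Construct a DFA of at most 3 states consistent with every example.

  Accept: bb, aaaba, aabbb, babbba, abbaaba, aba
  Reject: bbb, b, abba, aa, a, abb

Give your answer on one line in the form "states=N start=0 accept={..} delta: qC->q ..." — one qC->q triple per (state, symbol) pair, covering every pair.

states=3 start=0 accept={0,2} delta: 0a->1 0b->1 1a->1 1b->2 2a->0 2b->1

Grow the machine one transition at a time. Run the examples from 0; the earliest place one falls off (shortest prefix, ties alphabetical) gets sent to the lowest-numbered state that keeps every Accept/Reject pair distinguishable — a pair clashes when both reach the same state with identical unread suffix — and to a fresh state only if none does.
a: 0a undefined. 0a->0: no, bb/abb meet in 0 with "bb" left. Open state 1: 0a->1.
b: 0b undefined. 0b->0: no, bb/bbb meet in 0. 0b->1: ok.
aa: 1a undefined. 1a->0: no, aabbb/bbb meet in 1 with "bb" left. 1a->1: ok.
ab: 1b undefined. 1b->0: no, aaaba/bbb meet in 1. 1b->1: no, bb/bbb meet in 1. Open state 2: 1b->2.
aba: 2a undefined. 2a->0: ok.
abb: 2b undefined. 2b->0: no, aaaba/bbb meet in 0. 2b->1: ok.
All examples now run through 3 states with every (state, symbol) defined. Accept strings end in {0,2}, Reject strings end in {1}; accept={0,2}.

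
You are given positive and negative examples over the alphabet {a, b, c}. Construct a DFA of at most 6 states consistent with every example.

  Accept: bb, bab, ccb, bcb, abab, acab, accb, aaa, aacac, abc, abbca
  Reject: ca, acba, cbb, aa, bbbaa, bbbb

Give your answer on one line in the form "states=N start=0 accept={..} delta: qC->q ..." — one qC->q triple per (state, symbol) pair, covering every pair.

Fold the examples into a partial DFA from state 0: repeatedly fix the first undefined (state, symbol) met by the shortest-then-alphabetical prefix, trying targets in increasing order and rejecting any under which an Accept and a Reject string meet in one state with the same remainder; add a state when all current targets are rejected. Accepting states are where Accept strings end.
a: 0a undefined. 0a->0: no, aaa/aa meet in 0. Open state 1: 0a->1.
b: 0b undefined. 0b->0: no, bb/bbbb meet in 0. 0b->1: ok.
c: 0c undefined. 0c->0: no, bb/cbb meet in 1 with "b" left. 0c->1: ok.
aa: 1a undefined. 1a->0: ok.
ab: 1b undefined. 1b->0: no, bb/ca meet in 0. 1b->1: no, bb/cbb meet in 1. Open state 2: 1b->2.
ac: 1c undefined. 1c->0: ok.
aba: 2a undefined. 2a->0: ok.
abb: 2b undefined. 2b->0: no, bab/bbbb meet in 1. 2b->1: no, bb/bbbb meet in 2. 2b->2: no, bb/cbb meet in 2. Open state 3: 2b->3.
abc: 2c undefined. 2c->0: no, abc/ca meet in 0. 2c->1: ok.
abbc: 3c undefined. 3c->0: ok.
bbba: 3a undefined. 3a->0: no, bab/bbbaa meet in 1. 3a->1: ok.
bbbb: 3b undefined. 3b->0: ok.
All examples now run through 4 states with every (state, symbol) defined. Accept strings end in {1,2}, Reject strings end in {0,3}; accept={1,2}.

states=4 start=0 accept={1,2} delta: 0a->1 0b->1 0c->1 1a->0 1b->2 1c->0 2a->0 2b->3 2c->1 3a->1 3b->0 3c->0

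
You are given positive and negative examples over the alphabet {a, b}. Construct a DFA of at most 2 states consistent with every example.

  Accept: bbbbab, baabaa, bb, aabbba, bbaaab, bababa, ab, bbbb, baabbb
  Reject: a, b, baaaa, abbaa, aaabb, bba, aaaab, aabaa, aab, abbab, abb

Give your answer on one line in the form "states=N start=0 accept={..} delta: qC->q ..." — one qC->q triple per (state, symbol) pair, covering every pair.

states=2 start=0 accept={0} delta: 0a->1 0b->1 1a->0 1b->0

State merging on the prefix tree: take the shortest (then alphabetical) example prefix whose next move is undefined and point that move at state 0, else 1, else 2, ...; a target is out if some Accept/Reject pair would then sit in one state with the same input left (inseparable). If every existing state is out, open a new one.
a: 0a undefined. 0a->0: no, bb/aaabb meet in 0 with "bb" left. Open state 1: 0a->1.
b: 0b undefined. 0b->0: no, baabaa/aabaa meet in 1 with "abaa" left. 0b->1: ok.
aa: 1a undefined. 1a->0: ok.
ab: 1b undefined. 1b->0: ok.
All examples now run through 2 states with every (state, symbol) defined. Accept strings end in {0}, Reject strings end in {1}; accept={0}.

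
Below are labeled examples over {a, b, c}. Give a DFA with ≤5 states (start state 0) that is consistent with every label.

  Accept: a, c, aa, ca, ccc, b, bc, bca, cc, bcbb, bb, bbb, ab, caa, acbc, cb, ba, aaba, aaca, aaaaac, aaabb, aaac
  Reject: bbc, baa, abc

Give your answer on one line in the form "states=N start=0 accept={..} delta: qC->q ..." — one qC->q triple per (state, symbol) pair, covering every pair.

states=4 start=0 accept={0,1,2} delta: 0a->1 0b->1 0c->0 1a->2 1b->2 1c->0 2a->3 2b->0 2c->3 3a->0 3b->0 3c->0

Fold the examples into a partial DFA from state 0: repeatedly fix the first undefined (state, symbol) met by the shortest-then-alphabetical prefix, trying targets in increasing order and rejecting any under which an Accept and a Reject string meet in one state with the same remainder; add a state when all current targets are rejected. Accepting states are where Accept strings end.
a: 0a undefined. 0a->0: no, bc/abc meet in 0 with "bc" left. Open state 1: 0a->1.
b: 0b undefined. 0b->0: no, c/bbc meet in 0 with "c" left. 0b->1: ok.
c: 0c undefined. 0c->0: ok.
aa: 1a undefined. 1a->0: no, a/baa meet in 1. 1a->1: no, a/baa meet in 1. Open state 2: 1a->2.
ab: 1b undefined. 1b->0: no, c/bbc meet in 0. 1b->1: no, bc/bbc meet in 1 with "c" left. 1b->2: ok.
ac: 1c undefined. 1c->0: ok.
aaa: 2a undefined. 2a->0: no, c/baa meet in 0. 2a->1: no, a/baa meet in 1. 2a->2: no, aa/baa meet in 2. Open state 3: 2a->3.
aab: 2b undefined. 2b->0: ok.
aac: 2c undefined. 2c->0: no, c/bbc meet in 0. 2c->1: no, a/bbc meet in 1. 2c->2: no, aa/bbc meet in 2. 2c->3: ok.
aaaa: 3a undefined. 3a->0: ok.
aaab: 3b undefined. 3b->0: ok.
aaac: 3c undefined. 3c->0: ok.
All examples now run through 4 states with every (state, symbol) defined. Accept strings end in {0,1,2}, Reject strings end in {3}; accept={0,1,2}.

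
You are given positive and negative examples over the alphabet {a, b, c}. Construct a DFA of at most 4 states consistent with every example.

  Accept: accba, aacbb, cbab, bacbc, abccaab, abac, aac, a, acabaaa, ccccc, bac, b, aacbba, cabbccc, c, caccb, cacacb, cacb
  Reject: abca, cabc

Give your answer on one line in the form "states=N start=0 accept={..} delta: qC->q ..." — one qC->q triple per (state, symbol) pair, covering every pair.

states=4 start=0 accept={0,1} delta: 0a->0 0b->0 0c->1 1a->2 1b->0 1c->0 2a->0 2b->2 2c->3 3a->0 3b->0 3c->0

Fold the examples into a partial DFA from state 0: repeatedly fix the first undefined (state, symbol) met by the shortest-then-alphabetical prefix, trying targets in increasing order and rejecting any under which an Accept and a Reject string meet in one state with the same remainder; add a state when all current targets are rejected. Accepting states are where Accept strings end.
a: 0a undefined. 0a->0: ok.
b: 0b undefined. 0b->0: ok.
c: 0c undefined. 0c->0: no, accba/abca meet in 0. Open state 1: 0c->1.
ca: 1a undefined. 1a->0: no, abac/cabc meet in 1. 1a->1: no, bacbc/cabc meet in 1 with "bc" left. Open state 2: 1a->2.
cb: 1b undefined. 1b->0: ok.
cc: 1c undefined. 1c->0: ok.
cab: 2b undefined. 2b->0: no, bacbc/cabc meet in 1. 2b->1: no, accba/cabc meet in 0. 2b->2: ok.
cac: 2c undefined. 2c->0: no, accba/cabc meet in 0. 2c->1: no, bacbc/cabc meet in 1. 2c->2: no, cabbccc/abca meet in 2. Open state 3: 2c->3.
caca: 3a undefined. 3a->0: ok.
cacb: 3b undefined. 3b->0: ok.
cacc: 3c undefined. 3c->0: ok.
acaba: 2a undefined. 2a->0: ok.
All examples now run through 4 states with every (state, symbol) defined. Accept strings end in {0,1}, Reject strings end in {2,3}; accept={0,1}.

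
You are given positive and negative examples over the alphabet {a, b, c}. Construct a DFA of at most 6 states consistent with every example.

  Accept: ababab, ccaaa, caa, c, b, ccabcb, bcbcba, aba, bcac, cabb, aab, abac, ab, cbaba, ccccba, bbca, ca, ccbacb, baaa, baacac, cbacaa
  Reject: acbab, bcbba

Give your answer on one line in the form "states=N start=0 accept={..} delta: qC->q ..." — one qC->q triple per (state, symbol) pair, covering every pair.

State merging on the prefix tree: take the shortest (then alphabetical) example prefix whose next move is undefined and point that move at state 0, else 1, else 2, ...; a target is out if some Accept/Reject pair would then sit in one state with the same input left (inseparable). If every existing state is out, open a new one.
a: 0a undefined. 0a->0: ok.
b: 0b undefined. 0b->0: ok.
c: 0c undefined. 0c->0: no, ababab/acbab meet in 0. Open state 1: 0c->1.
ca: 1a undefined. 1a->0: ok.
cb: 1b undefined. 1b->0: no, ababab/acbab meet in 0. 1b->1: no, ababab/acbab meet in 0. Open state 2: 1b->2.
cc: 1c undefined. 1c->0: ok.
cba: 2a undefined. 2a->0: no, ababab/acbab meet in 0. 2a->1: no, ccabcb/acbab meet in 2. 2a->2: no, cbaba/bcbba meet in 2 with "ba" left. Open state 3: 2a->3.
bcbb: 2b undefined. 2b->0: no, ababab/bcbba meet in 0. 2b->1: no, ababab/bcbba meet in 0. 2b->2: ok.
bcbc: 2c undefined. 2c->0: ok.
cbab: 3b undefined. 3b->0: no, ababab/acbab meet in 0. 3b->1: no, c/acbab meet in 1. 3b->2: no, ccabcb/acbab meet in 2. 3b->3: ok.
cbac: 3c undefined. 3c->0: ok.
cbaba: 3a undefined. 3a->0: ok.
All examples now run through 4 states with every (state, symbol) defined. Accept strings end in {0,1,2}, Reject strings end in {3}; accept={0,1,2}.

states=4 start=0 accept={0,1,2} delta: 0a->0 0b->0 0c->1 1a->0 1b->2 1c->0 2a->3 2b->2 2c->0 3a->0 3b->3 3c->0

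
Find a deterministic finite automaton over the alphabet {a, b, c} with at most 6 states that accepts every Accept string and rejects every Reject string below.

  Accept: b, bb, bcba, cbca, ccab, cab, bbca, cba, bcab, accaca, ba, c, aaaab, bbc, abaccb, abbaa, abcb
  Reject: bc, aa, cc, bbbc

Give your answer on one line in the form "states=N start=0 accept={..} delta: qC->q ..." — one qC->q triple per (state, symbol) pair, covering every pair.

Grow the machine one transition at a time. Run the examples from 0; the earliest place one falls off (shortest prefix, ties alphabetical) gets sent to the lowest-numbered state that keeps every Accept/Reject pair distinguishable — a pair clashes when both reach the same state with identical unread suffix — and to a fresh state only if none does.
a: 0a undefined. 0a->0: ok.
b: 0b undefined. 0b->0: no, b/aa meet in 0. Open state 1: 0b->1.
c: 0c undefined. 0c->0: no, accaca/aa meet in 0. 0c->1: ok.
ba: 1a undefined. 1a->0: no, ba/aa meet in 0. 1a->1: ok.
bb: 1b undefined. 1b->0: no, bb/aa meet in 0. 1b->1: no, bbc/bc meet in 1 with "c" left. Open state 2: 1b->2.
bc: 1c undefined. 1c->0: ok.
bbb: 2b undefined. 2b->0: no, b/bbbc meet in 1. 2b->1: ok.
bbc: 2c undefined. 2c->0: no, cbca/bc meet in 0. 2c->1: ok.
cba: 2a undefined. 2a->0: no, cba/bc meet in 0. 2a->1: ok.
All examples now run through 3 states with every (state, symbol) defined. Accept strings end in {1,2}, Reject strings end in {0}; accept={1,2}.

states=3 start=0 accept={1,2} delta: 0a->0 0b->1 0c->1 1a->1 1b->2 1c->0 2a->1 2b->1 2c->1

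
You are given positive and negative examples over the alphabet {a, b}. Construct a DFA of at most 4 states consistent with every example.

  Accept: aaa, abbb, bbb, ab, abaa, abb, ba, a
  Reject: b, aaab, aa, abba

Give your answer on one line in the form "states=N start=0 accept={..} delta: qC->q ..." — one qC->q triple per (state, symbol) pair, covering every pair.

Fold the examples into a partial DFA from state 0: repeatedly fix the first undefined (state, symbol) met by the shortest-then-alphabetical prefix, trying targets in increasing order and rejecting any under which an Accept and a Reject string meet in one state with the same remainder; add a state when all current targets are rejected. Accepting states are where Accept strings end.
a: 0a undefined. 0a->0: no, aaa/aa meet in 0. Open state 1: 0a->1.
b: 0b undefined. 0b->0: no, bbb/b meet in 0. 0b->1: no, ba/aa meet in 1 with "a" left. Open state 2: 0b->2.
aa: 1a undefined. 1a->0: no, ab/aaab meet in 1 with "b" left. 1a->1: no, aaa/aa meet in 1. 1a->2: ok.
ab: 1b undefined. 1b->0: no, aaa/abba meet in 2 with "a" left. 1b->1: ok.
ba: 2a undefined. 2a->0: ok.
bb: 2b undefined. 2b->0: no, bbb/b meet in 2. 2b->1: ok.
All examples now run through 3 states with every (state, symbol) defined. Accept strings end in {0,1}, Reject strings end in {2}; accept={0,1}.

states=3 start=0 accept={0,1} delta: 0a->1 0b->2 1a->2 1b->1 2a->0 2b->1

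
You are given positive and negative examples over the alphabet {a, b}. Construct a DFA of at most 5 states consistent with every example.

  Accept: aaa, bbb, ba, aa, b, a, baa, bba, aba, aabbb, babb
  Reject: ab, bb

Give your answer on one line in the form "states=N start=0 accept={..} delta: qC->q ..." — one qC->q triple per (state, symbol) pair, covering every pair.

states=3 start=0 accept={0,1} delta: 0a->1 0b->1 1a->1 1b->2 2a->0 2b->0

Grow the machine one transition at a time. Run the examples from 0; the earliest place one falls off (shortest prefix, ties alphabetical) gets sent to the lowest-numbered state that keeps every Accept/Reject pair distinguishable — a pair clashes when both reach the same state with identical unread suffix — and to a fresh state only if none does.
a: 0a undefined. 0a->0: no, b/ab meet in 0 with "b" left. Open state 1: 0a->1.
b: 0b undefined. 0b->0: no, bbb/bb meet in 0. 0b->1: ok.
aa: 1a undefined. 1a->0: no, babb/ab meet in 1 with "b" left. 1a->1: ok.
ab: 1b undefined. 1b->0: no, aabbb/ab meet in 0. 1b->1: no, aaa/ab meet in 1. Open state 2: 1b->2.
aba: 2a undefined. 2a->0: ok.
bbb: 2b undefined. 2b->0: ok.
All examples now run through 3 states with every (state, symbol) defined. Accept strings end in {0,1}, Reject strings end in {2}; accept={0,1}.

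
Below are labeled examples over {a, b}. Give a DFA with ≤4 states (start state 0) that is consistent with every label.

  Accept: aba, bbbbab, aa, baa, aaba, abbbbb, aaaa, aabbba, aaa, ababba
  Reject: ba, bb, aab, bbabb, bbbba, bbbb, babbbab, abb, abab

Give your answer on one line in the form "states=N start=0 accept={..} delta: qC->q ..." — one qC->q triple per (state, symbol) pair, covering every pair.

states=3 start=0 accept={2} delta: 0a->1 0b->0 1a->2 1b->2 2a->2 2b->1

Grow the machine one transition at a time. Run the examples from 0; the earliest place one falls off (shortest prefix, ties alphabetical) gets sent to the lowest-numbered state that keeps every Accept/Reject pair distinguishable — a pair clashes when both reach the same state with identical unread suffix — and to a fresh state only if none does.
a: 0a undefined. 0a->0: no, aba/ba meet in 0 with "ba" left. Open state 1: 0a->1.
b: 0b undefined. 0b->0: ok.
aa: 1a undefined. 1a->0: no, aa/bb meet in 0. 1a->1: no, bbbbab/aab meet in 1 with "b" left. Open state 2: 1a->2.
ab: 1b undefined. 1b->0: no, aba/ba meet in 1. 1b->1: no, bbbbab/ba meet in 1. 1b->2: ok.
aaa: 2a undefined. 2a->0: no, aba/bb meet in 0. 2a->1: no, aba/ba meet in 1. 2a->2: ok.
aab: 2b undefined. 2b->0: no, aba/babbbab meet in 2. 2b->1: ok.
All examples now run through 3 states with every (state, symbol) defined. Accept strings end in {2}, Reject strings end in {0,1}; accept={2}.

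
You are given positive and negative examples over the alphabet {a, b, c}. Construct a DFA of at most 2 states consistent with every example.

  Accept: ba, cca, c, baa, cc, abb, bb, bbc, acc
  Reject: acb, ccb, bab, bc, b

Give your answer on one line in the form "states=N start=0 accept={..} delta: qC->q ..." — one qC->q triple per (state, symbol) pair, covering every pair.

Fold the examples into a partial DFA from state 0: repeatedly fix the first undefined (state, symbol) met by the shortest-then-alphabetical prefix, trying targets in increasing order and rejecting any under which an Accept and a Reject string meet in one state with the same remainder; add a state when all current targets are rejected. Accepting states are where Accept strings end.
a: 0a undefined. 0a->0: ok.
b: 0b undefined. 0b->0: no, ba/bab meet in 0. Open state 1: 0b->1.
c: 0c undefined. 0c->0: ok.
ba: 1a undefined. 1a->0: ok.
bb: 1b undefined. 1b->0: ok.
bc: 1c undefined. 1c->0: no, ba/bc meet in 0. 1c->1: ok.
All examples now run through 2 states with every (state, symbol) defined. Accept strings end in {0}, Reject strings end in {1}; accept={0}.

states=2 start=0 accept={0} delta: 0a->0 0b->1 0c->0 1a->0 1b->0 1c->1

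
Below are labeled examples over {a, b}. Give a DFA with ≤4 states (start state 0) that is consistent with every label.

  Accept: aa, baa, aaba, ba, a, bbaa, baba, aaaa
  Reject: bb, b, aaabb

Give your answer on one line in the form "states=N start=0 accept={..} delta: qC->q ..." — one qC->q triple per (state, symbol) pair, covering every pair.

State merging on the prefix tree: take the shortest (then alphabetical) example prefix whose next move is undefined and point that move at state 0, else 1, else 2, ...; a target is out if some Accept/Reject pair would then sit in one state with the same input left (inseparable). If every existing state is out, open a new one.
a: 0a undefined. 0a->0: ok.
b: 0b undefined. 0b->0: no, aa/bb meet in 0. Open state 1: 0b->1.
ba: 1a undefined. 1a->0: ok.
bb: 1b undefined. 1b->0: no, aa/bb meet in 0. 1b->1: ok.
All examples now run through 2 states with every (state, symbol) defined. Accept strings end in {0}, Reject strings end in {1}; accept={0}.

states=2 start=0 accept={0} delta: 0a->0 0b->1 1a->0 1b->1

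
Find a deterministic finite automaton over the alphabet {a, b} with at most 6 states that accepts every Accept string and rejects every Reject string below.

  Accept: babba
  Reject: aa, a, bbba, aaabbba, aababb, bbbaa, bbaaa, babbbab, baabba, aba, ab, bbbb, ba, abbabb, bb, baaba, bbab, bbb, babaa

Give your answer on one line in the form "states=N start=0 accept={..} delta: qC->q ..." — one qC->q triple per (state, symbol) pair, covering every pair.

State merging on the prefix tree: take the shortest (then alphabetical) example prefix whose next move is undefined and point that move at state 0, else 1, else 2, ...; a target is out if some Accept/Reject pair would then sit in one state with the same input left (inseparable). If every existing state is out, open a new one.
a: 0a undefined. 0a->0: ok.
b: 0b undefined. 0b->0: no, babba/aa meet in 0. Open state 1: 0b->1.
ba: 1a undefined. 1a->0: no, babba/baabba meet in 1 with "ba" left. 1a->1: no, babba/bbba meet in 1 with "bba" left. Open state 2: 1a->2.
bb: 1b undefined. 1b->0: ok.
baa: 2a undefined. 2a->0: ok.
bab: 2b undefined. 2b->0: no, babba/bbba meet in 2. 2b->1: no, babba/aa meet in 0. 2b->2: no, babba/aa meet in 0. Open state 3: 2b->3.
baba: 3a undefined. 3a->0: ok.
babb: 3b undefined. 3b->0: no, babba/aa meet in 0. 3b->1: no, babba/bbba meet in 2. 3b->2: no, babba/aa meet in 0. 3b->3: no, babba/aa meet in 0. Open state 4: 3b->4.
babba: 4a undefined. 4a->0: no, babba/aa meet in 0. 4a->1: no, babba/ab meet in 1. 4a->2: no, babba/bbba meet in 2. 4a->3: ok.
babbb: 4b undefined. 4b->0: ok.
All examples now run through 5 states with every (state, symbol) defined. Accept strings end in {3}, Reject strings end in {0,1,2,4}; accept={3}.

states=5 start=0 accept={3} delta: 0a->0 0b->1 1a->2 1b->0 2a->0 2b->3 3a->0 3b->4 4a->3 4b->0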